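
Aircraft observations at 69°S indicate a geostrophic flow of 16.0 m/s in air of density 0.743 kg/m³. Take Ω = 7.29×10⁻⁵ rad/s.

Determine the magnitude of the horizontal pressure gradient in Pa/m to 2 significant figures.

1.6×10⁻³ Pa/m

Coriolis parameter at 69°S:
f = 2Ω sin φ = 2 × 7.29×10⁻⁵ × sin 69° = 1.36×10⁻⁴ s⁻¹
Geostrophic balance rearranged: |∂P/∂n| = f ρ V_g
|∂P/∂n| = 1.36×10⁻⁴ × 0.743 × 16.0 = 1.62×10⁻³ Pa/m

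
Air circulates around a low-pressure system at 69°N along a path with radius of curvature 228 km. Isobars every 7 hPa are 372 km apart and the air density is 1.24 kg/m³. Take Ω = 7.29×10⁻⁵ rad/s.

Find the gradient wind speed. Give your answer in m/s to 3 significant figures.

8.71 m/s

Coriolis parameter at 69°N:
f = 2Ω sin φ = 2 × 7.29×10⁻⁵ × sin 69° = 1.36×10⁻⁴ s⁻¹
Pressure gradient: |∂P/∂n| = 700 Pa / 372000 m = 1.88×10⁻³ Pa/m
Geostrophic speed: V_g = |∂P/∂n|/(fρ) = 1.88×10⁻³/(1.36×10⁻⁴ × 1.24) = 11.1 m/s
Around a low, centrifugal force acts outward with Coriolis, so pressure-gradient force balances both:
(1/ρ)|∂P/∂n| = fV + V²/R  →  V² + fR·V − fR·V_g = 0
With fR = 1.36×10⁻⁴ × 228×10³ m = 31.0 m/s:
V = [−fR + √((fR)² + 4 fR V_g)]/2 = [−31.0 + √(31.0² + 4×31.0×11.1)]/2 = 8.71 m/s
Subgeostrophic (V < V_g = 11.1 m/s), as expected around a low.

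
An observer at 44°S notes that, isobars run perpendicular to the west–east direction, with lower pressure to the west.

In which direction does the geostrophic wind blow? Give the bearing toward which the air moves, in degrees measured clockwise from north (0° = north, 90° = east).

180°

The pressure-gradient force points toward the west (bearing 270°).
Geostrophic balance: in the Southern Hemisphere the Coriolis force deflects motion to the left, so the geostrophic wind blows 90° to the left of the pressure-gradient force (low pressure on the right).
Rotating 270° by 90° counterclockwise gives 180° — the wind blows toward the south.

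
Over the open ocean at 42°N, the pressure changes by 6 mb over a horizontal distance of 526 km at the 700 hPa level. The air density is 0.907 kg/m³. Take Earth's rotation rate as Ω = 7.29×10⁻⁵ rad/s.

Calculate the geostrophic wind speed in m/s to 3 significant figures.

Coriolis parameter at 42°N:
f = 2Ω sin φ = 2 × 7.29×10⁻⁵ × sin 42° = 9.76×10⁻⁵ s⁻¹
Pressure gradient: |∂P/∂n| = 600 Pa / 526000 m = 1.14×10⁻³ Pa/m
Geostrophic balance (pressure-gradient force = Coriolis force):
V_g = (1/(fρ)) |∂P/∂n| = 1.14×10⁻³ / (9.76×10⁻⁵ × 0.907) = 12.9 m/s

12.9 m/s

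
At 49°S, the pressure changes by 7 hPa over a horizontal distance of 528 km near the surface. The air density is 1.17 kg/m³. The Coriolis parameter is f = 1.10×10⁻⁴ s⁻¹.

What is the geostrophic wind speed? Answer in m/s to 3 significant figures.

Pressure gradient: |∂P/∂n| = 700 Pa / 528000 m = 1.33×10⁻³ Pa/m
Geostrophic balance (pressure-gradient force = Coriolis force):
V_g = (1/(fρ)) |∂P/∂n| = 1.33×10⁻³ / (1.10×10⁻⁴ × 1.17) = 10.3 m/s

10.3 m/s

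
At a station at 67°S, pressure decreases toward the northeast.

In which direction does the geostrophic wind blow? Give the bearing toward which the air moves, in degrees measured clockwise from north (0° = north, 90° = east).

The pressure-gradient force points toward the northeast (bearing 045°).
Geostrophic balance: in the Southern Hemisphere the Coriolis force deflects motion to the left, so the geostrophic wind blows 90° to the left of the pressure-gradient force (low pressure on the right).
Rotating 045° by 90° counterclockwise gives 315° — the wind blows toward the northwest.

315°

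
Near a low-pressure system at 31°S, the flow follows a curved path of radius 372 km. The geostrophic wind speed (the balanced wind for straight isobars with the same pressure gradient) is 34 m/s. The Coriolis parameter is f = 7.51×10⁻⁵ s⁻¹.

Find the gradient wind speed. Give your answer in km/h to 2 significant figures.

Around a low, centrifugal force acts outward with Coriolis, so pressure-gradient force balances both:
(1/ρ)|∂P/∂n| = fV + V²/R  →  V² + fR·V − fR·V_g = 0
With fR = 7.51×10⁻⁵ × 372×10³ m = 27.9 m/s:
V = [−fR + √((fR)² + 4 fR V_g)]/2 = [−27.9 + √(27.9² + 4×27.9×34)]/2 = 19.9 m/s
Subgeostrophic (V < V_g = 34 m/s), as expected around a low.
Converting: 19.9 m/s × 3.6 = 72 km/h

72 km/h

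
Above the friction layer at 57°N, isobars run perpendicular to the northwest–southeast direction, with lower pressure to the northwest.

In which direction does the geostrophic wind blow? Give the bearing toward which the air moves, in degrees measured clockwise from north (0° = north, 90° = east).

045°

The pressure-gradient force points toward the northwest (bearing 315°).
Geostrophic balance: in the Northern Hemisphere the Coriolis force deflects motion to the right, so the geostrophic wind blows 90° to the right of the pressure-gradient force (low pressure on the left).
Rotating 315° by 90° clockwise gives 045° — the wind blows toward the northeast.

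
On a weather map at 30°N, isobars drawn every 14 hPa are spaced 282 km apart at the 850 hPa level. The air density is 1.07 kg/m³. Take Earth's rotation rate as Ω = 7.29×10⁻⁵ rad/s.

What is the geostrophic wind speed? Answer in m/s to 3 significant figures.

Coriolis parameter at 30°N:
f = 2Ω sin φ = 2 × 7.29×10⁻⁵ × sin 30° = 7.29×10⁻⁵ s⁻¹
Pressure gradient: |∂P/∂n| = 1400 Pa / 282000 m = 4.96×10⁻³ Pa/m
Geostrophic balance (pressure-gradient force = Coriolis force):
V_g = (1/(fρ)) |∂P/∂n| = 4.96×10⁻³ / (7.29×10⁻⁵ × 1.07) = 63.6 m/s

63.6 m/s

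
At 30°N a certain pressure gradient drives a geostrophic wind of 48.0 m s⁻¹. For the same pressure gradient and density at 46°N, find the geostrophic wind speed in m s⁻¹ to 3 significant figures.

33.4 m s⁻¹

With the same pressure gradient and density, V_g ∝ 1/f ∝ 1/sin φ.
V₂ = V₁ · sin φ₁ / sin φ₂ = 48.0 × sin 30° / sin 46°
V₂ = 48.0 × 0.5000/0.7193 = 33.4 m s⁻¹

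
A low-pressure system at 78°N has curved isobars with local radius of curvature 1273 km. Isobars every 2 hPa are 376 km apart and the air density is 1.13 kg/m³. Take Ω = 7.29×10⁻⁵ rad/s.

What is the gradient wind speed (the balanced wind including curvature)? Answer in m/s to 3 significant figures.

Coriolis parameter at 78°N:
f = 2Ω sin φ = 2 × 7.29×10⁻⁵ × sin 78° = 1.43×10⁻⁴ s⁻¹
Pressure gradient: |∂P/∂n| = 200 Pa / 376000 m = 5.32×10⁻⁴ Pa/m
Geostrophic speed: V_g = |∂P/∂n|/(fρ) = 5.32×10⁻⁴/(1.43×10⁻⁴ × 1.13) = 3.30 m/s
Around a low, centrifugal force acts outward with Coriolis, so pressure-gradient force balances both:
(1/ρ)|∂P/∂n| = fV + V²/R  →  V² + fR·V − fR·V_g = 0
With fR = 1.43×10⁻⁴ × 1273×10³ m = 182 m/s:
V = [−fR + √((fR)² + 4 fR V_g)]/2 = [−182 + √(182² + 4×182×3.3)]/2 = 3.24 m/s
Subgeostrophic (V < V_g = 3.3 m/s), as expected around a low.

3.24 m/s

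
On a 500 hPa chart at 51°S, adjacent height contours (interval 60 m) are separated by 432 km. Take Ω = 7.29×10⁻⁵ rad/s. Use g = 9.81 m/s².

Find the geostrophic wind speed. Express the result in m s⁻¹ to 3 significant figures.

Coriolis parameter at 51°S:
f = 2Ω sin φ = 2 × 7.29×10⁻⁵ × sin 51° = 1.13×10⁻⁴ s⁻¹
Height gradient: |∂Z/∂n| = 60 m / 432000 m = 1.39×10⁻⁴
On a pressure surface, geostrophic balance gives V_g = (g/f)|∂Z/∂n|:
V_g = 9.81 × 1.39×10⁻⁴ / 1.13×10⁻⁴ = 12.0 m/s

12.0 m s⁻¹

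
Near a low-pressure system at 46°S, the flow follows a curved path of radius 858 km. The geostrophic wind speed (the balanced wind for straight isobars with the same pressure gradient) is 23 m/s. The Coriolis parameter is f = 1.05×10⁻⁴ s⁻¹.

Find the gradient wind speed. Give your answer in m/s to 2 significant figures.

19 m/s

Around a low, centrifugal force acts outward with Coriolis, so pressure-gradient force balances both:
(1/ρ)|∂P/∂n| = fV + V²/R  →  V² + fR·V − fR·V_g = 0
With fR = 1.05×10⁻⁴ × 858×10³ m = 90.1 m/s:
V = [−fR + √((fR)² + 4 fR V_g)]/2 = [−90.1 + √(90.1² + 4×90.1×23)]/2 = 19 m/s
Subgeostrophic (V < V_g = 23 m/s), as expected around a low.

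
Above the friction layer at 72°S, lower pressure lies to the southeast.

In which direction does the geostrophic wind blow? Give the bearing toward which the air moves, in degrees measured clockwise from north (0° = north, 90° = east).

The pressure-gradient force points toward the southeast (bearing 135°).
Geostrophic balance: in the Southern Hemisphere the Coriolis force deflects motion to the left, so the geostrophic wind blows 90° to the left of the pressure-gradient force (low pressure on the right).
Rotating 135° by 90° counterclockwise gives 045° — the wind blows toward the northeast.

045°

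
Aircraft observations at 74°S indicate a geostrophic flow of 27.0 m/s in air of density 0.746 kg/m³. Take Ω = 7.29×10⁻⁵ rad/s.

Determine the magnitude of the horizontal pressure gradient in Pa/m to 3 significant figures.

2.82×10⁻³ Pa/m

Coriolis parameter at 74°S:
f = 2Ω sin φ = 2 × 7.29×10⁻⁵ × sin 74° = 1.40×10⁻⁴ s⁻¹
Geostrophic balance rearranged: |∂P/∂n| = f ρ V_g
|∂P/∂n| = 1.40×10⁻⁴ × 0.746 × 27.0 = 2.82×10⁻³ Pa/m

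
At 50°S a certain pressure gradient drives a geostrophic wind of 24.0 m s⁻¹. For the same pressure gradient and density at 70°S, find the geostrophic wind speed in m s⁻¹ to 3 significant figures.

19.6 m s⁻¹

With the same pressure gradient and density, V_g ∝ 1/f ∝ 1/sin φ.
V₂ = V₁ · sin φ₁ / sin φ₂ = 24.0 × sin 50° / sin 70°
V₂ = 24.0 × 0.7660/0.9397 = 19.6 m s⁻¹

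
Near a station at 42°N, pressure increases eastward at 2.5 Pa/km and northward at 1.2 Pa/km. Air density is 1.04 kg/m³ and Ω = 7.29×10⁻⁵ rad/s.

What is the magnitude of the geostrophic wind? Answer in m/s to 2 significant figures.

27 m/s

Coriolis parameter at 42°N:
f = 2Ω sin φ = 2 × 7.29×10⁻⁵ × sin 42° = 9.76×10⁻⁵ s⁻¹
Component geostrophic relations (x east, y north):
u_g = −(1/(fρ)) ∂P/∂y,  v_g = (1/(fρ)) ∂P/∂x
u_g = −(1.2×10⁻³)/(9.76×10⁻⁵ × 1.04) = −11.8 m/s;  v_g = (2.5×10⁻³)/(9.76×10⁻⁵ × 1.04) = 24.6 m/s
|V_g| = √(u_g² + v_g²) = 27.3 m/s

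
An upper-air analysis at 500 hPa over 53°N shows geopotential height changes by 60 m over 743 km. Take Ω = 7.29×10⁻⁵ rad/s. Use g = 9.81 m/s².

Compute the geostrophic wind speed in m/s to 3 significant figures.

6.80 m/s

Coriolis parameter at 53°N:
f = 2Ω sin φ = 2 × 7.29×10⁻⁵ × sin 53° = 1.16×10⁻⁴ s⁻¹
Height gradient: |∂Z/∂n| = 60 m / 743000 m = 8.08×10⁻⁵
On a pressure surface, geostrophic balance gives V_g = (g/f)|∂Z/∂n|:
V_g = 9.81 × 8.08×10⁻⁵ / 1.16×10⁻⁴ = 6.80 m/s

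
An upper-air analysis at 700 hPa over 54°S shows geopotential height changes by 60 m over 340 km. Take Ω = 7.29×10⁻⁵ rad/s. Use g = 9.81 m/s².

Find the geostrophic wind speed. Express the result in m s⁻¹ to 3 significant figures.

Coriolis parameter at 54°S:
f = 2Ω sin φ = 2 × 7.29×10⁻⁵ × sin 54° = 1.18×10⁻⁴ s⁻¹
Height gradient: |∂Z/∂n| = 60 m / 340000 m = 1.76×10⁻⁴
On a pressure surface, geostrophic balance gives V_g = (g/f)|∂Z/∂n|:
V_g = 9.81 × 1.76×10⁻⁴ / 1.18×10⁻⁴ = 14.7 m/s

14.7 m s⁻¹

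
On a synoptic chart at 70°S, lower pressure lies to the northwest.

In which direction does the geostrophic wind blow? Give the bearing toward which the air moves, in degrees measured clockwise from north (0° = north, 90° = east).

The pressure-gradient force points toward the northwest (bearing 315°).
Geostrophic balance: in the Southern Hemisphere the Coriolis force deflects motion to the left, so the geostrophic wind blows 90° to the left of the pressure-gradient force (low pressure on the right).
Rotating 315° by 90° counterclockwise gives 225° — the wind blows toward the southwest.

225°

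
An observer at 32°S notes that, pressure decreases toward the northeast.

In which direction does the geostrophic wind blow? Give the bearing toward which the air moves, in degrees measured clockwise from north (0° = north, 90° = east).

The pressure-gradient force points toward the northeast (bearing 045°).
Geostrophic balance: in the Southern Hemisphere the Coriolis force deflects motion to the left, so the geostrophic wind blows 90° to the left of the pressure-gradient force (low pressure on the right).
Rotating 045° by 90° counterclockwise gives 315° — the wind blows toward the northwest.

315°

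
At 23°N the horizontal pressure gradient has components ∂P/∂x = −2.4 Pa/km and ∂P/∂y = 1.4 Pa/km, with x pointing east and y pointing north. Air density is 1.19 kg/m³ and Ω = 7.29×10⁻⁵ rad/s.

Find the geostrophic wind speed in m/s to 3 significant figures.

Coriolis parameter at 23°N:
f = 2Ω sin φ = 2 × 7.29×10⁻⁵ × sin 23° = 5.70×10⁻⁵ s⁻¹
Component geostrophic relations (x east, y north):
u_g = −(1/(fρ)) ∂P/∂y,  v_g = (1/(fρ)) ∂P/∂x
u_g = −(1.4×10⁻³)/(5.70×10⁻⁵ × 1.19) = −20.7 m/s;  v_g = (−2.4×10⁻³)/(5.70×10⁻⁵ × 1.19) = −35.4 m/s
|V_g| = √(u_g² + v_g²) = 41.0 m/s

41.0 m/s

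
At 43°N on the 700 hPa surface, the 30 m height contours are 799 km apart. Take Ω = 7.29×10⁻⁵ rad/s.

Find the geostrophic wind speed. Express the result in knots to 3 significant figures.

Coriolis parameter at 43°N:
f = 2Ω sin φ = 2 × 7.29×10⁻⁵ × sin 43° = 9.94×10⁻⁵ s⁻¹
Height gradient: |∂Z/∂n| = 30 m / 799000 m = 3.75×10⁻⁵
On a pressure surface, geostrophic balance gives V_g = (g/f)|∂Z/∂n|:
V_g = 9.81 × 3.75×10⁻⁵ / 9.94×10⁻⁵ = 3.70 m/s
Converting: 3.70 m/s × 1.944 = 7.20 knots

7.20 knots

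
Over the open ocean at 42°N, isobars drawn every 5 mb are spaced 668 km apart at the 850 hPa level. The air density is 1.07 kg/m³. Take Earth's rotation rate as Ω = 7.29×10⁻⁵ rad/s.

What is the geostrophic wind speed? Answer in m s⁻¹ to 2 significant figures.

Coriolis parameter at 42°N:
f = 2Ω sin φ = 2 × 7.29×10⁻⁵ × sin 42° = 9.76×10⁻⁵ s⁻¹
Pressure gradient: |∂P/∂n| = 500 Pa / 668000 m = 7.49×10⁻⁴ Pa/m
Geostrophic balance (pressure-gradient force = Coriolis force):
V_g = (1/(fρ)) |∂P/∂n| = 7.49×10⁻⁴ / (9.76×10⁻⁵ × 1.07) = 7.17 m/s

7.2 m s⁻¹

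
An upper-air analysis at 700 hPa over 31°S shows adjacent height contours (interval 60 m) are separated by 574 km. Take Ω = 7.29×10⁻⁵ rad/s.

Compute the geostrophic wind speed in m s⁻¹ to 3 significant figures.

Coriolis parameter at 31°S:
f = 2Ω sin φ = 2 × 7.29×10⁻⁵ × sin 31° = 7.51×10⁻⁵ s⁻¹
Height gradient: |∂Z/∂n| = 60 m / 574000 m = 1.05×10⁻⁴
On a pressure surface, geostrophic balance gives V_g = (g/f)|∂Z/∂n|:
V_g = 9.81 × 1.05×10⁻⁴ / 7.51×10⁻⁵ = 13.7 m/s

13.7 m s⁻¹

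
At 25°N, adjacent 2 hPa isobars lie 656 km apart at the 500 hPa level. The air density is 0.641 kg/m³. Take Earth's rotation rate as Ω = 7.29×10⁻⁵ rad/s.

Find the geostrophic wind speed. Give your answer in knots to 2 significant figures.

Coriolis parameter at 25°N:
f = 2Ω sin φ = 2 × 7.29×10⁻⁵ × sin 25° = 6.16×10⁻⁵ s⁻¹
Pressure gradient: |∂P/∂n| = 200 Pa / 656000 m = 3.05×10⁻⁴ Pa/m
Geostrophic balance (pressure-gradient force = Coriolis force):
V_g = (1/(fρ)) |∂P/∂n| = 3.05×10⁻⁴ / (6.16×10⁻⁵ × 0.641) = 7.72 m/s
Converting: 7.72 m/s × 1.944 = 15 knots

15 knots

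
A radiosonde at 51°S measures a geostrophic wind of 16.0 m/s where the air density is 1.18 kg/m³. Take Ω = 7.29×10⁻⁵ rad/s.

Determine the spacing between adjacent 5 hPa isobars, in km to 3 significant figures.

234 km

Coriolis parameter at 51°S:
f = 2Ω sin φ = 2 × 7.29×10⁻⁵ × sin 51° = 1.13×10⁻⁴ s⁻¹
Geostrophic balance rearranged: |∂P/∂n| = f ρ V_g
|∂P/∂n| = 1.13×10⁻⁴ × 1.18 × 16.0 = 2.14×10⁻³ Pa/m
Isobar spacing: Δn = ΔP/|∂P/∂n| = 500 Pa / 2.14×10⁻³ Pa/m = 233726 m ≈ 234 km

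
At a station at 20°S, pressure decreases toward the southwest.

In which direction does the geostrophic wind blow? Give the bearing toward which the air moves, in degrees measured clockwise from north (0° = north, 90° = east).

The pressure-gradient force points toward the southwest (bearing 225°).
Geostrophic balance: in the Southern Hemisphere the Coriolis force deflects motion to the left, so the geostrophic wind blows 90° to the left of the pressure-gradient force (low pressure on the right).
Rotating 225° by 90° counterclockwise gives 135° — the wind blows toward the southeast.

135°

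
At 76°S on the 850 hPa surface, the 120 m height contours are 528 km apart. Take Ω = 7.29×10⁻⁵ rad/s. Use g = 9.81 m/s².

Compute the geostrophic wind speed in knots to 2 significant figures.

Coriolis parameter at 76°S:
f = 2Ω sin φ = 2 × 7.29×10⁻⁵ × sin 76° = 1.41×10⁻⁴ s⁻¹
Height gradient: |∂Z/∂n| = 120 m / 528000 m = 2.27×10⁻⁴
On a pressure surface, geostrophic balance gives V_g = (g/f)|∂Z/∂n|:
V_g = 9.81 × 2.27×10⁻⁴ / 1.41×10⁻⁴ = 15.8 m/s
Converting: 15.8 m/s × 1.944 = 31 knots

31 knots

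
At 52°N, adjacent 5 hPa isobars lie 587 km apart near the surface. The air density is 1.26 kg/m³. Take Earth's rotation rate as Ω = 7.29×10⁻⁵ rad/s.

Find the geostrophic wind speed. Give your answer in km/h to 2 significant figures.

21 km/h

Coriolis parameter at 52°N:
f = 2Ω sin φ = 2 × 7.29×10⁻⁵ × sin 52° = 1.15×10⁻⁴ s⁻¹
Pressure gradient: |∂P/∂n| = 500 Pa / 587000 m = 8.52×10⁻⁴ Pa/m
Geostrophic balance (pressure-gradient force = Coriolis force):
V_g = (1/(fρ)) |∂P/∂n| = 8.52×10⁻⁴ / (1.15×10⁻⁴ × 1.26) = 5.88 m/s
Converting: 5.88 m/s × 3.6 = 21 km/h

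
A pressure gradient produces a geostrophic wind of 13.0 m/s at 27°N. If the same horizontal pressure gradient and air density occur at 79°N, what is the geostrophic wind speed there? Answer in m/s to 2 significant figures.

6.0 m/s

With the same pressure gradient and density, V_g ∝ 1/f ∝ 1/sin φ.
V₂ = V₁ · sin φ₁ / sin φ₂ = 13.0 × sin 27° / sin 79°
V₂ = 13.0 × 0.4540/0.9816 = 6.0 m/s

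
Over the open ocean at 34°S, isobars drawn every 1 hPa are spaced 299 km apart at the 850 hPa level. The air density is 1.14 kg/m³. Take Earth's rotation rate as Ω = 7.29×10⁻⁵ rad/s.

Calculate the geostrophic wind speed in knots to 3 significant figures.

Coriolis parameter at 34°S:
f = 2Ω sin φ = 2 × 7.29×10⁻⁵ × sin 34° = 8.15×10⁻⁵ s⁻¹
Pressure gradient: |∂P/∂n| = 100 Pa / 299000 m = 3.34×10⁻⁴ Pa/m
Geostrophic balance (pressure-gradient force = Coriolis force):
V_g = (1/(fρ)) |∂P/∂n| = 3.34×10⁻⁴ / (8.15×10⁻⁵ × 1.14) = 3.60 m/s
Converting: 3.60 m/s × 1.944 = 6.99 knots

6.99 knots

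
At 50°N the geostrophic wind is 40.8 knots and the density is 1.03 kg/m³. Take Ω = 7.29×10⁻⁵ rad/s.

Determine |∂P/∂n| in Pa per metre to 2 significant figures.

2.4×10⁻³ Pa/m

Coriolis parameter at 50°N:
f = 2Ω sin φ = 2 × 7.29×10⁻⁵ × sin 50° = 1.12×10⁻⁴ s⁻¹
Wind speed in SI: 40.8 knots = 21.0 m/s
Geostrophic balance rearranged: |∂P/∂n| = f ρ V_g
|∂P/∂n| = 1.12×10⁻⁴ × 1.03 × 21.0 = 2.41×10⁻³ Pa/m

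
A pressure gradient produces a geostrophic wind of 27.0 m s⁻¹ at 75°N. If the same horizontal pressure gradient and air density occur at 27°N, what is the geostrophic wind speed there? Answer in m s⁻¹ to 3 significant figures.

With the same pressure gradient and density, V_g ∝ 1/f ∝ 1/sin φ.
V₂ = V₁ · sin φ₁ / sin φ₂ = 27.0 × sin 75° / sin 27°
V₂ = 27.0 × 0.9659/0.4540 = 57.4 m s⁻¹

57.4 m s⁻¹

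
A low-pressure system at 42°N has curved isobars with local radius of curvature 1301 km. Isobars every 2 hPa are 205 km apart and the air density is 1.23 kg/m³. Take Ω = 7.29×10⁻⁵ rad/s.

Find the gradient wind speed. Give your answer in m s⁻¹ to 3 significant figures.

Coriolis parameter at 42°N:
f = 2Ω sin φ = 2 × 7.29×10⁻⁵ × sin 42° = 9.76×10⁻⁵ s⁻¹
Pressure gradient: |∂P/∂n| = 200 Pa / 205000 m = 9.76×10⁻⁴ Pa/m
Geostrophic speed: V_g = |∂P/∂n|/(fρ) = 9.76×10⁻⁴/(9.76×10⁻⁵ × 1.23) = 8.13 m/s
Around a low, centrifugal force acts outward with Coriolis, so pressure-gradient force balances both:
(1/ρ)|∂P/∂n| = fV + V²/R  →  V² + fR·V − fR·V_g = 0
With fR = 9.76×10⁻⁵ × 1301×10³ m = 127 m/s:
V = [−fR + √((fR)² + 4 fR V_g)]/2 = [−127 + √(127² + 4×127×8.13)]/2 = 7.67 m/s
Subgeostrophic (V < V_g = 8.13 m/s), as expected around a low.

7.67 m s⁻¹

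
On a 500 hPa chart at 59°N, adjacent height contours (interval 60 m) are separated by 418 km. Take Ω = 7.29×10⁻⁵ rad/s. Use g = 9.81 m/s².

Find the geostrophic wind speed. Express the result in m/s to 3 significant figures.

11.3 m/s

Coriolis parameter at 59°N:
f = 2Ω sin φ = 2 × 7.29×10⁻⁵ × sin 59° = 1.25×10⁻⁴ s⁻¹
Height gradient: |∂Z/∂n| = 60 m / 418000 m = 1.44×10⁻⁴
On a pressure surface, geostrophic balance gives V_g = (g/f)|∂Z/∂n|:
V_g = 9.81 × 1.44×10⁻⁴ / 1.25×10⁻⁴ = 11.3 m/s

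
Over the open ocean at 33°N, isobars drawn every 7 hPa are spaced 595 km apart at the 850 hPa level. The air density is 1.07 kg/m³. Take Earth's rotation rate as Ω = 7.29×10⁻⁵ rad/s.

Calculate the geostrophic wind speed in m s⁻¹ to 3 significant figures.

13.8 m s⁻¹

Coriolis parameter at 33°N:
f = 2Ω sin φ = 2 × 7.29×10⁻⁵ × sin 33° = 7.94×10⁻⁵ s⁻¹
Pressure gradient: |∂P/∂n| = 700 Pa / 595000 m = 1.18×10⁻³ Pa/m
Geostrophic balance (pressure-gradient force = Coriolis force):
V_g = (1/(fρ)) |∂P/∂n| = 1.18×10⁻³ / (7.94×10⁻⁵ × 1.07) = 13.8 m/s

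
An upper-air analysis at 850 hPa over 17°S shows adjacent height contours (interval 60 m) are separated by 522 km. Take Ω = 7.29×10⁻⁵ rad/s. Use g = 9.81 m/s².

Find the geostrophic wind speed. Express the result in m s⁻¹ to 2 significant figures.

26 m s⁻¹

Coriolis parameter at 17°S:
f = 2Ω sin φ = 2 × 7.29×10⁻⁵ × sin 17° = 4.26×10⁻⁵ s⁻¹
Height gradient: |∂Z/∂n| = 60 m / 522000 m = 1.15×10⁻⁴
On a pressure surface, geostrophic balance gives V_g = (g/f)|∂Z/∂n|:
V_g = 9.81 × 1.15×10⁻⁴ / 4.26×10⁻⁵ = 26.5 m/s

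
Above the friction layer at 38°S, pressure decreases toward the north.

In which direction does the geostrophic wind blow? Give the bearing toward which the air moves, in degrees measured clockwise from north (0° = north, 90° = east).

The pressure-gradient force points toward the north (bearing 000°).
Geostrophic balance: in the Southern Hemisphere the Coriolis force deflects motion to the left, so the geostrophic wind blows 90° to the left of the pressure-gradient force (low pressure on the right).
Rotating 000° by 90° counterclockwise gives 270° — the wind blows toward the west.

270°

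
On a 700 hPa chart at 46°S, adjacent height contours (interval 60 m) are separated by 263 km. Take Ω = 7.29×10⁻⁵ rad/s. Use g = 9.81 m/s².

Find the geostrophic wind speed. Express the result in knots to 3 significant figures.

41.5 knots

Coriolis parameter at 46°S:
f = 2Ω sin φ = 2 × 7.29×10⁻⁵ × sin 46° = 1.05×10⁻⁴ s⁻¹
Height gradient: |∂Z/∂n| = 60 m / 263000 m = 2.28×10⁻⁴
On a pressure surface, geostrophic balance gives V_g = (g/f)|∂Z/∂n|:
V_g = 9.81 × 2.28×10⁻⁴ / 1.05×10⁻⁴ = 21.3 m/s
Converting: 21.3 m/s × 1.944 = 41.5 knots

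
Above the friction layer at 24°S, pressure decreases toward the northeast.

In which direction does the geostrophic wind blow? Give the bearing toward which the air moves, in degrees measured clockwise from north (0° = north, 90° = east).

315°

The pressure-gradient force points toward the northeast (bearing 045°).
Geostrophic balance: in the Southern Hemisphere the Coriolis force deflects motion to the left, so the geostrophic wind blows 90° to the left of the pressure-gradient force (low pressure on the right).
Rotating 045° by 90° counterclockwise gives 315° — the wind blows toward the northwest.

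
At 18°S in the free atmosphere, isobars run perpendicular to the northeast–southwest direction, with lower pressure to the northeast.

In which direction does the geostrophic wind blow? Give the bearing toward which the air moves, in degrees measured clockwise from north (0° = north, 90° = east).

The pressure-gradient force points toward the northeast (bearing 045°).
Geostrophic balance: in the Southern Hemisphere the Coriolis force deflects motion to the left, so the geostrophic wind blows 90° to the left of the pressure-gradient force (low pressure on the right).
Rotating 045° by 90° counterclockwise gives 315° — the wind blows toward the northwest.

315°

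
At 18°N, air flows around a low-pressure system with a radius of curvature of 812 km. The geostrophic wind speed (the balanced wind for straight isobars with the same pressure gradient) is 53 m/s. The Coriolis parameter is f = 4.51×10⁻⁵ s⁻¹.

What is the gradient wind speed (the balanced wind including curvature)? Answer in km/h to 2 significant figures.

110 km/h

Around a low, centrifugal force acts outward with Coriolis, so pressure-gradient force balances both:
(1/ρ)|∂P/∂n| = fV + V²/R  →  V² + fR·V − fR·V_g = 0
With fR = 4.51×10⁻⁵ × 812×10³ m = 36.6 m/s:
V = [−fR + √((fR)² + 4 fR V_g)]/2 = [−36.6 + √(36.6² + 4×36.6×53)]/2 = 29.4 m/s
Subgeostrophic (V < V_g = 53 m/s), as expected around a low.
Converting: 29.4 m/s × 3.6 = 110 km/h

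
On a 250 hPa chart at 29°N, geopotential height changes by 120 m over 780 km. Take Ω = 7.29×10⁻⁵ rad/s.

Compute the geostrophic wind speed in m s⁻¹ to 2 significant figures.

21 m s⁻¹

Coriolis parameter at 29°N:
f = 2Ω sin φ = 2 × 7.29×10⁻⁵ × sin 29° = 7.07×10⁻⁵ s⁻¹
Height gradient: |∂Z/∂n| = 120 m / 780000 m = 1.54×10⁻⁴
On a pressure surface, geostrophic balance gives V_g = (g/f)|∂Z/∂n|:
V_g = 9.81 × 1.54×10⁻⁴ / 7.07×10⁻⁵ = 21.4 m/s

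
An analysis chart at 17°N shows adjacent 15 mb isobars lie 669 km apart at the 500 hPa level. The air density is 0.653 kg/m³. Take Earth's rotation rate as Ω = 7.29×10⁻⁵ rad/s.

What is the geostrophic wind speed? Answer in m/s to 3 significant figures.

Coriolis parameter at 17°N:
f = 2Ω sin φ = 2 × 7.29×10⁻⁵ × sin 17° = 4.26×10⁻⁵ s⁻¹
Pressure gradient: |∂P/∂n| = 1500 Pa / 669000 m = 2.24×10⁻³ Pa/m
Geostrophic balance (pressure-gradient force = Coriolis force):
V_g = (1/(fρ)) |∂P/∂n| = 2.24×10⁻³ / (4.26×10⁻⁵ × 0.653) = 80.5 m/s

80.5 m/s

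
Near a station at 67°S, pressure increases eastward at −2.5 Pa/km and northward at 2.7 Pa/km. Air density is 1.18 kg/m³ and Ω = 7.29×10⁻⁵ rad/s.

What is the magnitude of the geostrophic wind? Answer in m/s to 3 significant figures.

23.2 m/s

Coriolis parameter at 67°S:
f = 2Ω sin φ = 2 × 7.29×10⁻⁵ × sin 67° = 1.34×10⁻⁴ s⁻¹
In the Southern Hemisphere f is negative: f = −1.34×10⁻⁴ s⁻¹.
Component geostrophic relations (x east, y north):
u_g = −(1/(fρ)) ∂P/∂y,  v_g = (1/(fρ)) ∂P/∂x
u_g = −(2.7×10⁻³)/(−1.34×10⁻⁴ × 1.18) = 17.0 m/s;  v_g = (−2.5×10⁻³)/(−1.34×10⁻⁴ × 1.18) = 15.8 m/s
|V_g| = √(u_g² + v_g²) = 23.2 m/s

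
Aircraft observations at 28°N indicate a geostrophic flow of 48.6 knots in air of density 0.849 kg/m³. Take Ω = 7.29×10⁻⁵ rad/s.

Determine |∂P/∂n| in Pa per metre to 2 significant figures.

1.5×10⁻³ Pa/m

Coriolis parameter at 28°N:
f = 2Ω sin φ = 2 × 7.29×10⁻⁵ × sin 28° = 6.84×10⁻⁵ s⁻¹
Wind speed in SI: 48.6 knots = 25.0 m/s
Geostrophic balance rearranged: |∂P/∂n| = f ρ V_g
|∂P/∂n| = 6.84×10⁻⁵ × 0.849 × 25.0 = 1.45×10⁻³ Pa/m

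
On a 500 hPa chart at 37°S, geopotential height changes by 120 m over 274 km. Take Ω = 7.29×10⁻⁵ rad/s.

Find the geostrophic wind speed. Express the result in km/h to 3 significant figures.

176 km/h

Coriolis parameter at 37°S:
f = 2Ω sin φ = 2 × 7.29×10⁻⁵ × sin 37° = 8.77×10⁻⁵ s⁻¹
Height gradient: |∂Z/∂n| = 120 m / 274000 m = 4.38×10⁻⁴
On a pressure surface, geostrophic balance gives V_g = (g/f)|∂Z/∂n|:
V_g = 9.81 × 4.38×10⁻⁴ / 8.77×10⁻⁵ = 49.0 m/s
Converting: 49.0 m/s × 3.6 = 176 km/h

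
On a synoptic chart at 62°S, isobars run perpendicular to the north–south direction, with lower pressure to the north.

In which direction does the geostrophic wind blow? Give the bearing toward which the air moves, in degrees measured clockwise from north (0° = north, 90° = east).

270°

The pressure-gradient force points toward the north (bearing 000°).
Geostrophic balance: in the Southern Hemisphere the Coriolis force deflects motion to the left, so the geostrophic wind blows 90° to the left of the pressure-gradient force (low pressure on the right).
Rotating 000° by 90° counterclockwise gives 270° — the wind blows toward the west.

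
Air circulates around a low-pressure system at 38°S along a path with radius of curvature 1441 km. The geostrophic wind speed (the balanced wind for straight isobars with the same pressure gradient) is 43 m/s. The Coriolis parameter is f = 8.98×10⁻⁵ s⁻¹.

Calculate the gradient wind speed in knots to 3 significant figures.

66.2 knots

Around a low, centrifugal force acts outward with Coriolis, so pressure-gradient force balances both:
(1/ρ)|∂P/∂n| = fV + V²/R  →  V² + fR·V − fR·V_g = 0
With fR = 8.98×10⁻⁵ × 1441×10³ m = 129 m/s:
V = [−fR + √((fR)² + 4 fR V_g)]/2 = [−129 + √(129² + 4×129×43)]/2 = 34 m/s
Subgeostrophic (V < V_g = 43 m/s), as expected around a low.
Converting: 34 m/s × 1.944 = 66.2 knots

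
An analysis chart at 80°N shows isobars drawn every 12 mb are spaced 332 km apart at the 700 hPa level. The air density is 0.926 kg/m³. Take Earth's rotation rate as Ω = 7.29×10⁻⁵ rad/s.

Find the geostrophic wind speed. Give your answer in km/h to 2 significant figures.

98 km/h

Coriolis parameter at 80°N:
f = 2Ω sin φ = 2 × 7.29×10⁻⁵ × sin 80° = 1.44×10⁻⁴ s⁻¹
Pressure gradient: |∂P/∂n| = 1200 Pa / 332000 m = 3.61×10⁻³ Pa/m
Geostrophic balance (pressure-gradient force = Coriolis force):
V_g = (1/(fρ)) |∂P/∂n| = 3.61×10⁻³ / (1.44×10⁻⁴ × 0.926) = 27.2 m/s
Converting: 27.2 m/s × 3.6 = 98 km/h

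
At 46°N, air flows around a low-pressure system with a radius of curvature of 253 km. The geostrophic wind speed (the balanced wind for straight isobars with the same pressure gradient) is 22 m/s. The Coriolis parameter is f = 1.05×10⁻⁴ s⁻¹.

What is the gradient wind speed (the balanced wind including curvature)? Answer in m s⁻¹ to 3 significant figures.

14.3 m s⁻¹

Around a low, centrifugal force acts outward with Coriolis, so pressure-gradient force balances both:
(1/ρ)|∂P/∂n| = fV + V²/R  →  V² + fR·V − fR·V_g = 0
With fR = 1.05×10⁻⁴ × 253×10³ m = 26.6 m/s:
V = [−fR + √((fR)² + 4 fR V_g)]/2 = [−26.6 + √(26.6² + 4×26.6×22)]/2 = 14.3 m/s
Subgeostrophic (V < V_g = 22 m/s), as expected around a low.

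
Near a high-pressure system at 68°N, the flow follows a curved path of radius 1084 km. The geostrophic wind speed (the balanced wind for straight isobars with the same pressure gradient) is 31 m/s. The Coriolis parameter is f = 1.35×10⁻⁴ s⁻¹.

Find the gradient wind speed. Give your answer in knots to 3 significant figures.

86.7 knots

Around a high, pressure-gradient force acts outward with centrifugal, so Coriolis balances both:
fV = (1/ρ)|∂P/∂n| + V²/R  →  V² − fR·V + fR·V_g = 0
With fR = 1.35×10⁻⁴ × 1084×10³ m = 146 m/s:
V = [fR − √((fR)² − 4 fR V_g)]/2 = [146 − √(146² − 4×146×31)]/2 = 44.6 m/s
Supergeostrophic (V > V_g = 31 m/s), as expected around a high.
Converting: 44.6 m/s × 1.944 = 86.7 knots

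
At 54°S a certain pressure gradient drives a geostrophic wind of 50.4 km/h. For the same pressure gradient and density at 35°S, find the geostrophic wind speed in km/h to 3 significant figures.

71.1 km/h

With the same pressure gradient and density, V_g ∝ 1/f ∝ 1/sin φ.
V₂ = V₁ · sin φ₁ / sin φ₂ = 50.4 × sin 54° / sin 35°
V₂ = 50.4 × 0.8090/0.5736 = 71.1 km/h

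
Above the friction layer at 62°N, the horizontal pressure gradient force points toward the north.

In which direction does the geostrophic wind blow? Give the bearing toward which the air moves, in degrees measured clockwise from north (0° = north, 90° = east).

090°

The pressure-gradient force points toward the north (bearing 000°).
Geostrophic balance: in the Northern Hemisphere the Coriolis force deflects motion to the right, so the geostrophic wind blows 90° to the right of the pressure-gradient force (low pressure on the left).
Rotating 000° by 90° clockwise gives 090° — the wind blows toward the east.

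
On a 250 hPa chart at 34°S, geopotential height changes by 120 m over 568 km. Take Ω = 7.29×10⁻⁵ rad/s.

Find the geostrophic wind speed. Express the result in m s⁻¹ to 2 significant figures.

25 m s⁻¹

Coriolis parameter at 34°S:
f = 2Ω sin φ = 2 × 7.29×10⁻⁵ × sin 34° = 8.15×10⁻⁵ s⁻¹
Height gradient: |∂Z/∂n| = 120 m / 568000 m = 2.11×10⁻⁴
On a pressure surface, geostrophic balance gives V_g = (g/f)|∂Z/∂n|:
V_g = 9.81 × 2.11×10⁻⁴ / 8.15×10⁻⁵ = 25.4 m/s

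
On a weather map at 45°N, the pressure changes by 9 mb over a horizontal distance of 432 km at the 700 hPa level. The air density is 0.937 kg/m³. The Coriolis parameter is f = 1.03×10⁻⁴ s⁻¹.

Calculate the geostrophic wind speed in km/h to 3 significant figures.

77.7 km/h

Pressure gradient: |∂P/∂n| = 900 Pa / 432000 m = 2.08×10⁻³ Pa/m
Geostrophic balance (pressure-gradient force = Coriolis force):
V_g = (1/(fρ)) |∂P/∂n| = 2.08×10⁻³ / (1.03×10⁻⁴ × 0.937) = 21.6 m/s
Converting: 21.6 m/s × 3.6 = 77.7 km/h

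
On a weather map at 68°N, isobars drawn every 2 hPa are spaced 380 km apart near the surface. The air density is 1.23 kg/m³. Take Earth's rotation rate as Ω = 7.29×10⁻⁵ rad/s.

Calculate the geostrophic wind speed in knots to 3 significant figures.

Coriolis parameter at 68°N:
f = 2Ω sin φ = 2 × 7.29×10⁻⁵ × sin 68° = 1.35×10⁻⁴ s⁻¹
Pressure gradient: |∂P/∂n| = 200 Pa / 380000 m = 5.26×10⁻⁴ Pa/m
Geostrophic balance (pressure-gradient force = Coriolis force):
V_g = (1/(fρ)) |∂P/∂n| = 5.26×10⁻⁴ / (1.35×10⁻⁴ × 1.23) = 3.17 m/s
Converting: 3.17 m/s × 1.944 = 6.15 knots

6.15 knots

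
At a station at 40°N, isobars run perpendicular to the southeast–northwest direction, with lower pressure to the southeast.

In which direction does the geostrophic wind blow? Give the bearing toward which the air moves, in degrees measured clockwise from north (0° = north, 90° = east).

The pressure-gradient force points toward the southeast (bearing 135°).
Geostrophic balance: in the Northern Hemisphere the Coriolis force deflects motion to the right, so the geostrophic wind blows 90° to the right of the pressure-gradient force (low pressure on the left).
Rotating 135° by 90° clockwise gives 225° — the wind blows toward the southwest.

225°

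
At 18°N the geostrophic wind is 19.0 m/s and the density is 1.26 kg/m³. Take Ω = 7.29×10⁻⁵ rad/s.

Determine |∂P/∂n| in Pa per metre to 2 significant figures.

Coriolis parameter at 18°N:
f = 2Ω sin φ = 2 × 7.29×10⁻⁵ × sin 18° = 4.51×10⁻⁵ s⁻¹
Geostrophic balance rearranged: |∂P/∂n| = f ρ V_g
|∂P/∂n| = 4.51×10⁻⁵ × 1.26 × 19.0 = 1.08×10⁻³ Pa/m

1.1×10⁻³ Pa/m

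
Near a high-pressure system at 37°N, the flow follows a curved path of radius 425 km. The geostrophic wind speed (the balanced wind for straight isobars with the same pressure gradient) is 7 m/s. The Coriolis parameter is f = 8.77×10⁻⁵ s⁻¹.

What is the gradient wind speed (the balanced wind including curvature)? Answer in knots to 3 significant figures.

Around a high, pressure-gradient force acts outward with centrifugal, so Coriolis balances both:
fV = (1/ρ)|∂P/∂n| + V²/R  →  V² − fR·V + fR·V_g = 0
With fR = 8.77×10⁻⁵ × 425×10³ m = 37.3 m/s:
V = [fR − √((fR)² − 4 fR V_g)]/2 = [37.3 − √(37.3² − 4×37.3×7)]/2 = 9.34 m/s
Supergeostrophic (V > V_g = 7 m/s), as expected around a high.
Converting: 9.34 m/s × 1.944 = 18.2 knots

18.2 knots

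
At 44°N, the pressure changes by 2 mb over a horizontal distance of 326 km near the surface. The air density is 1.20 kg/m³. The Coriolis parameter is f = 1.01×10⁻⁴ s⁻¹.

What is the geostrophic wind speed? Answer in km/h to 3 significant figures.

18.2 km/h

Pressure gradient: |∂P/∂n| = 200 Pa / 326000 m = 6.13×10⁻⁴ Pa/m
Geostrophic balance (pressure-gradient force = Coriolis force):
V_g = (1/(fρ)) |∂P/∂n| = 6.13×10⁻⁴ / (1.01×10⁻⁴ × 1.20) = 5.06 m/s
Converting: 5.06 m/s × 3.6 = 18.2 km/h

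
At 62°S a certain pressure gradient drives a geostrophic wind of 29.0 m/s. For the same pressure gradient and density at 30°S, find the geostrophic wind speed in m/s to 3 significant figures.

51.2 m/s

With the same pressure gradient and density, V_g ∝ 1/f ∝ 1/sin φ.
V₂ = V₁ · sin φ₁ / sin φ₂ = 29.0 × sin 62° / sin 30°
V₂ = 29.0 × 0.8829/0.5000 = 51.2 m/s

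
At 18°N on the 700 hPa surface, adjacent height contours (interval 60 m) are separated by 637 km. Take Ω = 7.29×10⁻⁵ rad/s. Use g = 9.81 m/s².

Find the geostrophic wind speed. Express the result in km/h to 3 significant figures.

73.8 km/h

Coriolis parameter at 18°N:
f = 2Ω sin φ = 2 × 7.29×10⁻⁵ × sin 18° = 4.51×10⁻⁵ s⁻¹
Height gradient: |∂Z/∂n| = 60 m / 637000 m = 9.42×10⁻⁵
On a pressure surface, geostrophic balance gives V_g = (g/f)|∂Z/∂n|:
V_g = 9.81 × 9.42×10⁻⁵ / 4.51×10⁻⁵ = 20.5 m/s
Converting: 20.5 m/s × 3.6 = 73.8 km/h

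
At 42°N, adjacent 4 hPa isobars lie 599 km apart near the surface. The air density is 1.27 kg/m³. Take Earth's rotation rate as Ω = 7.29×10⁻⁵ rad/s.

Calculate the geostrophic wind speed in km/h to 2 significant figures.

19 km/h

Coriolis parameter at 42°N:
f = 2Ω sin φ = 2 × 7.29×10⁻⁵ × sin 42° = 9.76×10⁻⁵ s⁻¹
Pressure gradient: |∂P/∂n| = 400 Pa / 599000 m = 6.68×10⁻⁴ Pa/m
Geostrophic balance (pressure-gradient force = Coriolis force):
V_g = (1/(fρ)) |∂P/∂n| = 6.68×10⁻⁴ / (9.76×10⁻⁵ × 1.27) = 5.39 m/s
Converting: 5.39 m/s × 3.6 = 19 km/h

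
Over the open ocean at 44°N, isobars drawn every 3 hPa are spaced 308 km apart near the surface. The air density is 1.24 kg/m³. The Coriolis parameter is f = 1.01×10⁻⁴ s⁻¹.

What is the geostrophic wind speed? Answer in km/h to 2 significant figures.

Pressure gradient: |∂P/∂n| = 300 Pa / 308000 m = 9.74×10⁻⁴ Pa/m
Geostrophic balance (pressure-gradient force = Coriolis force):
V_g = (1/(fρ)) |∂P/∂n| = 9.74×10⁻⁴ / (1.01×10⁻⁴ × 1.24) = 7.78 m/s
Converting: 7.78 m/s × 3.6 = 28 km/h

28 km/h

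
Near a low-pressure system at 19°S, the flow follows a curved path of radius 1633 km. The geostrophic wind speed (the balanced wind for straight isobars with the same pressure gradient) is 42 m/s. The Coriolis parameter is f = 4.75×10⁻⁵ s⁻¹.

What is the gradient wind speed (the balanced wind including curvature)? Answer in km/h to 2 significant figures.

Around a low, centrifugal force acts outward with Coriolis, so pressure-gradient force balances both:
(1/ρ)|∂P/∂n| = fV + V²/R  →  V² + fR·V − fR·V_g = 0
With fR = 4.75×10⁻⁵ × 1633×10³ m = 77.6 m/s:
V = [−fR + √((fR)² + 4 fR V_g)]/2 = [−77.6 + √(77.6² + 4×77.6×42)]/2 = 30.2 m/s
Subgeostrophic (V < V_g = 42 m/s), as expected around a low.
Converting: 30.2 m/s × 3.6 = 110 km/h

110 km/h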